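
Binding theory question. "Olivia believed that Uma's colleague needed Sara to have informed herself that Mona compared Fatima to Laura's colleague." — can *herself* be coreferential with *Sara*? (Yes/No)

*herself* is a reflexive; Principle A requires it to be bound within its binding domain — the clause headed by 'informed'.
— Sara: subject of the clause headed by 'informed'; c-commands the reflexive within its binding domain — allowed (Principle A).

Yes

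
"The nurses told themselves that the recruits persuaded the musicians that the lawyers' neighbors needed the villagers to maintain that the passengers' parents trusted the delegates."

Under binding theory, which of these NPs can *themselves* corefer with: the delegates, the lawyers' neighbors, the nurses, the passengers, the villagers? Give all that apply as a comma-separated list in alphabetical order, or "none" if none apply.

the nurses

*themselves* is a reflexive; Principle A requires it to be bound within its binding domain — the matrix clause.
— the delegates: object of the clause headed by 'trusted'; does not c-command the reflexive — cannot bind it (Principle A).
— the lawyers' neighbors: subject of the clause headed by 'needed'; does not c-command the reflexive — cannot bind it (Principle A).
— the nurses: subject of the matrix clause; c-commands the reflexive within its binding domain — allowed (Principle A).
— the passengers: possessor inside the subject DP of the clause headed by 'trusted'; does not c-command the reflexive — cannot bind it (Principle A).
— the villagers: subject of the clause headed by 'maintain'; does not c-command the reflexive — cannot bind it (Principle A).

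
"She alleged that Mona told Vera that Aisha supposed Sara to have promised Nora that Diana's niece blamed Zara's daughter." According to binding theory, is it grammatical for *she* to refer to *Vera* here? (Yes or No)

No

*Vera* is an R-expression; Principle C requires it to be free (not bound by any c-commanding expression).
— she: subject of the matrix clause; the pronoun c-commands the R-expression — coreference blocked (Principle C).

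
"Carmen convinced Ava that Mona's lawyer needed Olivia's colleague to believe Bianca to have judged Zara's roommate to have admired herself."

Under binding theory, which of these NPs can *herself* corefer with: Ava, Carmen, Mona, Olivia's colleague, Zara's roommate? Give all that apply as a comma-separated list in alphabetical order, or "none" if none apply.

*herself* is a reflexive; Principle A requires it to be bound within its binding domain — the clause headed by 'admired'.
— Ava: object of the matrix clause; c-commands the reflexive but lies outside its binding domain — cannot bind it (Principle A).
— Carmen: subject of the matrix clause; c-commands the reflexive but lies outside its binding domain — cannot bind it (Principle A).
— Mona: possessor inside the subject DP of the clause headed by 'needed'; does not c-command the reflexive — cannot bind it (Principle A).
— Olivia's colleague: subject of the clause headed by 'believe'; c-commands the reflexive but lies outside its binding domain — cannot bind it (Principle A).
— Zara's roommate: subject of the clause headed by 'admired'; c-commands the reflexive within its binding domain — allowed (Principle A).

Zara's roommate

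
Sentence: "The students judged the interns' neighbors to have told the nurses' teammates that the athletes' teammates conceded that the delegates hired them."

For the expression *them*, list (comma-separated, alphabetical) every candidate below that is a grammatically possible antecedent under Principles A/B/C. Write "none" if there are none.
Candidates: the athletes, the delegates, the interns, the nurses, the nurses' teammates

the athletes, the interns, the nurses, the nurses' teammates

*them* is a pronoun; Principle B requires it to be free in its binding domain — the clause headed by 'hired'.
— the athletes: possessor inside the subject DP of the clause headed by 'conceded'; does not c-command the pronoun — Principle B does not apply; allowed.
— the delegates: subject of the clause headed by 'hired'; c-commands the pronoun within its binding domain — blocked (Principle B).
— the interns: possessor inside the subject DP of the clause headed by 'told'; does not c-command the pronoun — Principle B does not apply; allowed.
— the nurses: possessor inside the object DP of the clause headed by 'told'; does not c-command the pronoun — Principle B does not apply; allowed.
— the nurses' teammates: object of the clause headed by 'told'; c-commands the pronoun but lies outside its binding domain — allowed.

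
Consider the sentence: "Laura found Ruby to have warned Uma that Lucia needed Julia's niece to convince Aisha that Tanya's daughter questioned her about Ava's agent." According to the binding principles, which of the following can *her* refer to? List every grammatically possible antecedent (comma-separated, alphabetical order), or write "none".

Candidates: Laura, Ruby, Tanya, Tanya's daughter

*her* is a pronoun; Principle B requires it to be free in its binding domain — the clause headed by 'questioned'.
— Laura: subject of the matrix clause; c-commands the pronoun but lies outside its binding domain — allowed.
— Ruby: subject of the clause headed by 'warned'; c-commands the pronoun but lies outside its binding domain — allowed.
— Tanya: possessor inside the subject DP of the clause headed by 'questioned'; does not c-command the pronoun — Principle B does not apply; allowed.
— Tanya's daughter: subject of the clause headed by 'questioned'; c-commands the pronoun within its binding domain — blocked (Principle B).

Laura, Ruby, Tanya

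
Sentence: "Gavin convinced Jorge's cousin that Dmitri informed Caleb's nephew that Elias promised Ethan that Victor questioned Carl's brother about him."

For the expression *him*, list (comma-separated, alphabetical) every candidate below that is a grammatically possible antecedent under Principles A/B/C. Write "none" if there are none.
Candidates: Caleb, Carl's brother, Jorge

Caleb, Jorge

*him* is a pronoun; Principle B requires it to be free in its binding domain — the clause headed by 'questioned'.
— Caleb: possessor inside the object DP of the clause headed by 'informed'; does not c-command the pronoun — Principle B does not apply; allowed.
— Carl's brother: object of the clause headed by 'questioned'; c-commands the pronoun within its binding domain — blocked (Principle B).
— Jorge: possessor inside the object DP of the matrix clause; does not c-command the pronoun — Principle B does not apply; allowed.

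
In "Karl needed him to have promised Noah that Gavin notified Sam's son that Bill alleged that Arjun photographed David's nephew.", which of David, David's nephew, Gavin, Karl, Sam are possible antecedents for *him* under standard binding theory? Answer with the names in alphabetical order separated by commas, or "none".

none

*him* is a pronoun; Principle B requires it to be free in its binding domain — the matrix clause.
— David: possessor inside the object DP of the clause headed by 'photographed'; is c-commanded by the pronoun; coreference would bind this R-expression — blocked (Principle C).
— David's nephew: object of the clause headed by 'photographed'; is c-commanded by the pronoun; coreference would bind this R-expression — blocked (Principle C).
— Gavin: subject of the clause headed by 'notified'; is c-commanded by the pronoun; coreference would bind this R-expression — blocked (Principle C).
— Karl: subject of the matrix clause; c-commands the pronoun within its binding domain — blocked (Principle B).
— Sam: possessor inside the object DP of the clause headed by 'notified'; is c-commanded by the pronoun; coreference would bind this R-expression — blocked (Principle C).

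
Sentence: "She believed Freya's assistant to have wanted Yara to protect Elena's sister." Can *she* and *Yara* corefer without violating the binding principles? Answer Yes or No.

*Yara* is an R-expression; Principle C requires it to be free (not bound by any c-commanding expression).
— she: subject of the matrix clause; the pronoun c-commands the R-expression — coreference blocked (Principle C).

No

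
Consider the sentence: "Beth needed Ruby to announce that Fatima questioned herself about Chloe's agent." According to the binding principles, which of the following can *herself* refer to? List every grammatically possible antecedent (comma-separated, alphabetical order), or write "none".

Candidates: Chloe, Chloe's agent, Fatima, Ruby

Fatima

*herself* is a reflexive; Principle A requires it to be bound within its binding domain — the clause headed by 'questioned'.
— Chloe: possessor inside the second object DP of the clause headed by 'questioned'; does not c-command the reflexive — cannot bind it (Principle A).
— Chloe's agent: second object of the clause headed by 'questioned'; does not c-command the reflexive — cannot bind it (Principle A).
— Fatima: subject of the clause headed by 'questioned'; c-commands the reflexive within its binding domain — allowed (Principle A).
— Ruby: subject of the clause headed by 'announce'; c-commands the reflexive but lies outside its binding domain — cannot bind it (Principle A).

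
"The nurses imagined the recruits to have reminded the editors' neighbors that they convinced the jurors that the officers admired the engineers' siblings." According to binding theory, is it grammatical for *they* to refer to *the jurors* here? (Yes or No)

No

*the jurors* is an R-expression; Principle C requires it to be free (not bound by any c-commanding expression).
— they: subject of the clause headed by 'convinced'; the pronoun c-commands the R-expression — coreference blocked (Principle C).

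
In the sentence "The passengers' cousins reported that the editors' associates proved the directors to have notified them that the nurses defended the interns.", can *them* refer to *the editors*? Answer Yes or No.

*them* is a pronoun; Principle B requires it to be free in its binding domain — the clause headed by 'notified'.
— the editors: possessor inside the subject DP of the clause headed by 'proved'; does not c-command the pronoun — Principle B does not apply; allowed.

Yes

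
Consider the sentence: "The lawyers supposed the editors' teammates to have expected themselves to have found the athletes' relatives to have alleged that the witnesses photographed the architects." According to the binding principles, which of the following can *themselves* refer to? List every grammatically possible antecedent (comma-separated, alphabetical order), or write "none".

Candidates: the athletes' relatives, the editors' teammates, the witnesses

*themselves* is a reflexive; Principle A requires it to be bound within its binding domain — the clause headed by 'expected'.
— the athletes' relatives: subject of the clause headed by 'alleged'; does not c-command the reflexive — cannot bind it (Principle A).
— the editors' teammates: subject of the clause headed by 'expected'; c-commands the reflexive within its binding domain — allowed (Principle A).
— the witnesses: subject of the clause headed by 'photographed'; does not c-command the reflexive — cannot bind it (Principle A).

the editors' teammates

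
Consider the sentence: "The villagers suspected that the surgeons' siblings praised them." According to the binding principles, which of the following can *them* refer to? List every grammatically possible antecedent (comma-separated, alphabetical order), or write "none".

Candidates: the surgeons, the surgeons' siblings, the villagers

the surgeons, the villagers

*them* is a pronoun; Principle B requires it to be free in its binding domain — the clause headed by 'praised'.
— the surgeons: possessor inside the subject DP of the clause headed by 'praised'; does not c-command the pronoun — Principle B does not apply; allowed.
— the surgeons' siblings: subject of the clause headed by 'praised'; c-commands the pronoun within its binding domain — blocked (Principle B).
— the villagers: subject of the matrix clause; c-commands the pronoun but lies outside its binding domain — allowed.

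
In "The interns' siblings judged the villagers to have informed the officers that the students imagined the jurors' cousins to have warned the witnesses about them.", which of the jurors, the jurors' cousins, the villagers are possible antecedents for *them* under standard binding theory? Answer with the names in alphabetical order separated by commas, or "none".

*them* is a pronoun; Principle B requires it to be free in its binding domain — the clause headed by 'warned'.
— the jurors: possessor inside the subject DP of the clause headed by 'warned'; does not c-command the pronoun — Principle B does not apply; allowed.
— the jurors' cousins: subject of the clause headed by 'warned'; c-commands the pronoun within its binding domain — blocked (Principle B).
— the villagers: subject of the clause headed by 'informed'; c-commands the pronoun but lies outside its binding domain — allowed.

the jurors, the villagers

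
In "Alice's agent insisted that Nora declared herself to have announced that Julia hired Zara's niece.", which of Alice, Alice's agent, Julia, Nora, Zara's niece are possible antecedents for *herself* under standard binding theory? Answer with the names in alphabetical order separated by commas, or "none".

*herself* is a reflexive; Principle A requires it to be bound within its binding domain — the clause headed by 'declared'.
— Alice: possessor inside the subject DP of the matrix clause; does not c-command the reflexive — cannot bind it (Principle A).
— Alice's agent: subject of the matrix clause; c-commands the reflexive but lies outside its binding domain — cannot bind it (Principle A).
— Julia: subject of the clause headed by 'hired'; does not c-command the reflexive — cannot bind it (Principle A).
— Nora: subject of the clause headed by 'declared'; c-commands the reflexive within its binding domain — allowed (Principle A).
— Zara's niece: object of the clause headed by 'hired'; does not c-command the reflexive — cannot bind it (Principle A).

Nora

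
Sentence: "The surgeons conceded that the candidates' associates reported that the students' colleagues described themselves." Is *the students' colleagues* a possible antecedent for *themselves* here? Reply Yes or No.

*themselves* is a reflexive; Principle A requires it to be bound within its binding domain — the clause headed by 'described'.
— the students' colleagues: subject of the clause headed by 'described'; c-commands the reflexive within its binding domain — allowed (Principle A).

Yes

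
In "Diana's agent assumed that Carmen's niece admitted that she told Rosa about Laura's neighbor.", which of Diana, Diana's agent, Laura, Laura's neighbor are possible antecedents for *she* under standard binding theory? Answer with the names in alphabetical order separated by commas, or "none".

*she* is a pronoun; Principle B requires it to be free in its binding domain — the clause headed by 'told'.
— Diana: possessor inside the subject DP of the matrix clause; does not c-command the pronoun — Principle B does not apply; allowed.
— Diana's agent: subject of the matrix clause; c-commands the pronoun but lies outside its binding domain — allowed.
— Laura: possessor inside the second object DP of the clause headed by 'told'; is c-commanded by the pronoun; coreference would bind this R-expression — blocked (Principle C).
— Laura's neighbor: second object of the clause headed by 'told'; is c-commanded by the pronoun; coreference would bind this R-expression — blocked (Principle C).

Diana, Diana's agent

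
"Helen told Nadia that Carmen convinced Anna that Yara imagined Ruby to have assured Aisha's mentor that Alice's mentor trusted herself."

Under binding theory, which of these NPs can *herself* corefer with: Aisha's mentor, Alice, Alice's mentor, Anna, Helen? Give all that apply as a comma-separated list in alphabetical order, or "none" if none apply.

*herself* is a reflexive; Principle A requires it to be bound within its binding domain — the clause headed by 'trusted'.
— Aisha's mentor: object of the clause headed by 'assured'; c-commands the reflexive but lies outside its binding domain — cannot bind it (Principle A).
— Alice: possessor inside the subject DP of the clause headed by 'trusted'; does not c-command the reflexive — cannot bind it (Principle A).
— Alice's mentor: subject of the clause headed by 'trusted'; c-commands the reflexive within its binding domain — allowed (Principle A).
— Anna: object of the clause headed by 'convinced'; c-commands the reflexive but lies outside its binding domain — cannot bind it (Principle A).
— Helen: subject of the matrix clause; c-commands the reflexive but lies outside its binding domain — cannot bind it (Principle A).

Alice's mentor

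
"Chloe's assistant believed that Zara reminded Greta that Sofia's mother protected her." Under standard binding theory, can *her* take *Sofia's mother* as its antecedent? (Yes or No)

*her* is a pronoun; Principle B requires it to be free in its binding domain — the clause headed by 'protected'.
— Sofia's mother: subject of the clause headed by 'protected'; c-commands the pronoun within its binding domain — blocked (Principle B).

No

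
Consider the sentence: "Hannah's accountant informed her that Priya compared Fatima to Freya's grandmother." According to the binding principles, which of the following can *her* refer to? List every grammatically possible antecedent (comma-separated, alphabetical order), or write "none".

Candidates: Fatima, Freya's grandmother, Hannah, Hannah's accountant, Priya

Hannah

*her* is a pronoun; Principle B requires it to be free in its binding domain — the matrix clause.
— Fatima: object of the clause headed by 'compared'; is c-commanded by the pronoun; coreference would bind this R-expression — blocked (Principle C).
— Freya's grandmother: second object of the clause headed by 'compared'; is c-commanded by the pronoun; coreference would bind this R-expression — blocked (Principle C).
— Hannah: possessor inside the subject DP of the matrix clause; does not c-command the pronoun — Principle B does not apply; allowed.
— Hannah's accountant: subject of the matrix clause; c-commands the pronoun within its binding domain — blocked (Principle B).
— Priya: subject of the clause headed by 'compared'; is c-commanded by the pronoun; coreference would bind this R-expression — blocked (Principle C).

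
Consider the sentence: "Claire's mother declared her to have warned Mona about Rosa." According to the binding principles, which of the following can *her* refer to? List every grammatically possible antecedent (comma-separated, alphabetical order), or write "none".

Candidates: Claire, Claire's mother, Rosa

Claire

*her* is a pronoun; Principle B requires it to be free in its binding domain — the matrix clause.
— Claire: possessor inside the subject DP of the matrix clause; does not c-command the pronoun — Principle B does not apply; allowed.
— Claire's mother: subject of the matrix clause; c-commands the pronoun within its binding domain — blocked (Principle B).
— Rosa: second object of the clause headed by 'warned'; is c-commanded by the pronoun; coreference would bind this R-expression — blocked (Principle C).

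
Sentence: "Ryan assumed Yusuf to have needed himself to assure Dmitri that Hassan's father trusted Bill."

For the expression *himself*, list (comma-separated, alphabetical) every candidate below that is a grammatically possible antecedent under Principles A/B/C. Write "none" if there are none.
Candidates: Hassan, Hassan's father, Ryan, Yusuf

*himself* is a reflexive; Principle A requires it to be bound within its binding domain — the clause headed by 'needed'.
— Hassan: possessor inside the subject DP of the clause headed by 'trusted'; does not c-command the reflexive — cannot bind it (Principle A).
— Hassan's father: subject of the clause headed by 'trusted'; does not c-command the reflexive — cannot bind it (Principle A).
— Ryan: subject of the matrix clause; c-commands the reflexive but lies outside its binding domain — cannot bind it (Principle A).
— Yusuf: subject of the clause headed by 'needed'; c-commands the reflexive within its binding domain — allowed (Principle A).

Yusuf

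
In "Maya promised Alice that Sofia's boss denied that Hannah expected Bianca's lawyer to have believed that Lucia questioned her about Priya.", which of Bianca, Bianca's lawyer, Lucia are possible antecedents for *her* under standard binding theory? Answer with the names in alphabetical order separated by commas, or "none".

*her* is a pronoun; Principle B requires it to be free in its binding domain — the clause headed by 'questioned'.
— Bianca: possessor inside the subject DP of the clause headed by 'believed'; does not c-command the pronoun — Principle B does not apply; allowed.
— Bianca's lawyer: subject of the clause headed by 'believed'; c-commands the pronoun but lies outside its binding domain — allowed.
— Lucia: subject of the clause headed by 'questioned'; c-commands the pronoun within its binding domain — blocked (Principle B).

Bianca, Bianca's lawyer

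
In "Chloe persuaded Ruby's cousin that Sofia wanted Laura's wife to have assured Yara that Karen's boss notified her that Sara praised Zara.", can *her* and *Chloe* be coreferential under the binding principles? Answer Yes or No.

*Chloe* is an R-expression; Principle C requires it to be free (not bound by any c-commanding expression).
— her: object of the clause headed by 'notified'; the pronoun does not c-command the R-expression — coreference allowed.

Yes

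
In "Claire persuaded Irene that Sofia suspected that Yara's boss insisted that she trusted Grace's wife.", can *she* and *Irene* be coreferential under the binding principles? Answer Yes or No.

*Irene* is an R-expression; Principle C requires it to be free (not bound by any c-commanding expression).
— she: subject of the clause headed by 'trusted'; the pronoun does not c-command the R-expression — coreference allowed.

Yes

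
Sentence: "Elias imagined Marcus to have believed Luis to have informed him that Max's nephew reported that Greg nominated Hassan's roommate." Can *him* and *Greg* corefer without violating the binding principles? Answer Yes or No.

No

*Greg* is an R-expression; Principle C requires it to be free (not bound by any c-commanding expression).
— him: object of the clause headed by 'informed'; the pronoun c-commands the R-expression — coreference blocked (Principle C).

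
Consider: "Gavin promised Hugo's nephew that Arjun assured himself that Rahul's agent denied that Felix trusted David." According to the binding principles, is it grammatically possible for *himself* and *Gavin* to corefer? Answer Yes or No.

No

*himself* is a reflexive; Principle A requires it to be bound within its binding domain — the clause headed by 'assured'.
— Gavin: subject of the matrix clause; c-commands the reflexive but lies outside its binding domain — cannot bind it (Principle A).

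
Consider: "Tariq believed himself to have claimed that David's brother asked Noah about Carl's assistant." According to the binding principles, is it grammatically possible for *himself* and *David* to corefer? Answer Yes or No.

No

*himself* is a reflexive; Principle A requires it to be bound within its binding domain — the matrix clause.
— David: possessor inside the subject DP of the clause headed by 'asked'; does not c-command the reflexive — cannot bind it (Principle A).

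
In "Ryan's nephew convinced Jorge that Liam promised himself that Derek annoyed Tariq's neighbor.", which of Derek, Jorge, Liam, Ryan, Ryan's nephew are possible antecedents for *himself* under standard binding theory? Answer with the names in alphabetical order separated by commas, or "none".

*himself* is a reflexive; Principle A requires it to be bound within its binding domain — the clause headed by 'promised'.
— Derek: subject of the clause headed by 'annoyed'; does not c-command the reflexive — cannot bind it (Principle A).
— Jorge: object of the matrix clause; c-commands the reflexive but lies outside its binding domain — cannot bind it (Principle A).
— Liam: subject of the clause headed by 'promised'; c-commands the reflexive within its binding domain — allowed (Principle A).
— Ryan: possessor inside the subject DP of the matrix clause; does not c-command the reflexive — cannot bind it (Principle A).
— Ryan's nephew: subject of the matrix clause; c-commands the reflexive but lies outside its binding domain — cannot bind it (Principle A).

Liam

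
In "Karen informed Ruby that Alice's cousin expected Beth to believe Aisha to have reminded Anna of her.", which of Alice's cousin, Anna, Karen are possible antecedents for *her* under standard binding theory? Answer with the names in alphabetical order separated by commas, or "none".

*her* is a pronoun; Principle B requires it to be free in its binding domain — the clause headed by 'reminded'.
— Alice's cousin: subject of the clause headed by 'expected'; c-commands the pronoun but lies outside its binding domain — allowed.
— Anna: object of the clause headed by 'reminded'; c-commands the pronoun within its binding domain — blocked (Principle B).
— Karen: subject of the matrix clause; c-commands the pronoun but lies outside its binding domain — allowed.

Alice's cousin, Karen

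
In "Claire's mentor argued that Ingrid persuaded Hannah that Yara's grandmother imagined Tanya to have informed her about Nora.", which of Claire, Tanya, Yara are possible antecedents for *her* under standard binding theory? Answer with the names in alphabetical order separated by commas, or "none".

Claire, Yara

*her* is a pronoun; Principle B requires it to be free in its binding domain — the clause headed by 'informed'.
— Claire: possessor inside the subject DP of the matrix clause; does not c-command the pronoun — Principle B does not apply; allowed.
— Tanya: subject of the clause headed by 'informed'; c-commands the pronoun within its binding domain — blocked (Principle B).
— Yara: possessor inside the subject DP of the clause headed by 'imagined'; does not c-command the pronoun — Principle B does not apply; allowed.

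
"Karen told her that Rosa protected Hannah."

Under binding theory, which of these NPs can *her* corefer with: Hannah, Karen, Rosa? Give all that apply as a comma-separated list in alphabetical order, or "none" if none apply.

*her* is a pronoun; Principle B requires it to be free in its binding domain — the matrix clause.
— Hannah: object of the clause headed by 'protected'; is c-commanded by the pronoun; coreference would bind this R-expression — blocked (Principle C).
— Karen: subject of the matrix clause; c-commands the pronoun within its binding domain — blocked (Principle B).
— Rosa: subject of the clause headed by 'protected'; is c-commanded by the pronoun; coreference would bind this R-expression — blocked (Principle C).

none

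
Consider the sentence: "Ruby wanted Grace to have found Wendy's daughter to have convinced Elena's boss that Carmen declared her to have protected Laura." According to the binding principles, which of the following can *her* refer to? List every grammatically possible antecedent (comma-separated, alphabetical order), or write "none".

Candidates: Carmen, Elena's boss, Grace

*her* is a pronoun; Principle B requires it to be free in its binding domain — the clause headed by 'declared'.
— Carmen: subject of the clause headed by 'declared'; c-commands the pronoun within its binding domain — blocked (Principle B).
— Elena's boss: object of the clause headed by 'convinced'; c-commands the pronoun but lies outside its binding domain — allowed.
— Grace: subject of the clause headed by 'found'; c-commands the pronoun but lies outside its binding domain — allowed.

Elena's boss, Grace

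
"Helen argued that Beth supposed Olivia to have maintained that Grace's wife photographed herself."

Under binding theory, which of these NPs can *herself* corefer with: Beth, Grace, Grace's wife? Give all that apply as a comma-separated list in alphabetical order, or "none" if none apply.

*herself* is a reflexive; Principle A requires it to be bound within its binding domain — the clause headed by 'photographed'.
— Beth: subject of the clause headed by 'supposed'; c-commands the reflexive but lies outside its binding domain — cannot bind it (Principle A).
— Grace: possessor inside the subject DP of the clause headed by 'photographed'; does not c-command the reflexive — cannot bind it (Principle A).
— Grace's wife: subject of the clause headed by 'photographed'; c-commands the reflexive within its binding domain — allowed (Principle A).

Grace's wife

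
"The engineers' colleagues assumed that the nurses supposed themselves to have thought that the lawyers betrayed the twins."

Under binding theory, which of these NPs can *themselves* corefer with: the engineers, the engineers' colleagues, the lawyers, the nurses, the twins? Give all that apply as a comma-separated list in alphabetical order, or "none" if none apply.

the nurses

*themselves* is a reflexive; Principle A requires it to be bound within its binding domain — the clause headed by 'supposed'.
— the engineers: possessor inside the subject DP of the matrix clause; does not c-command the reflexive — cannot bind it (Principle A).
— the engineers' colleagues: subject of the matrix clause; c-commands the reflexive but lies outside its binding domain — cannot bind it (Principle A).
— the lawyers: subject of the clause headed by 'betrayed'; does not c-command the reflexive — cannot bind it (Principle A).
— the nurses: subject of the clause headed by 'supposed'; c-commands the reflexive within its binding domain — allowed (Principle A).
— the twins: object of the clause headed by 'betrayed'; does not c-command the reflexive — cannot bind it (Principle A).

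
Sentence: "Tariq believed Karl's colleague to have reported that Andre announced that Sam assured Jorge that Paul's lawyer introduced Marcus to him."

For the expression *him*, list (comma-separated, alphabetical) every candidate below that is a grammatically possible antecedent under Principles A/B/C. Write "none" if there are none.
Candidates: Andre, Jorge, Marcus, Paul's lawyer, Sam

Andre, Jorge, Sam

*him* is a pronoun; Principle B requires it to be free in its binding domain — the clause headed by 'introduced'.
— Andre: subject of the clause headed by 'announced'; c-commands the pronoun but lies outside its binding domain — allowed.
— Jorge: object of the clause headed by 'assured'; c-commands the pronoun but lies outside its binding domain — allowed.
— Marcus: object of the clause headed by 'introduced'; c-commands the pronoun within its binding domain — blocked (Principle B).
— Paul's lawyer: subject of the clause headed by 'introduced'; c-commands the pronoun within its binding domain — blocked (Principle B).
— Sam: subject of the clause headed by 'assured'; c-commands the pronoun but lies outside its binding domain — allowed.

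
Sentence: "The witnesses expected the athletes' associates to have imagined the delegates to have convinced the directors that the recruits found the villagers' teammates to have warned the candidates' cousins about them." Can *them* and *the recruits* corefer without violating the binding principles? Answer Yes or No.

*the recruits* is an R-expression; Principle C requires it to be free (not bound by any c-commanding expression).
— them: second object of the clause headed by 'warned'; the pronoun does not c-command the R-expression — coreference allowed.

Yes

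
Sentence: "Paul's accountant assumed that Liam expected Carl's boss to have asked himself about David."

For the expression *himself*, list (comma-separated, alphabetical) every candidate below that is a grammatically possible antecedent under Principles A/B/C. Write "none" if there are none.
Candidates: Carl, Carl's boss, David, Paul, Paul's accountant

Carl's boss

*himself* is a reflexive; Principle A requires it to be bound within its binding domain — the clause headed by 'asked'.
— Carl: possessor inside the subject DP of the clause headed by 'asked'; does not c-command the reflexive — cannot bind it (Principle A).
— Carl's boss: subject of the clause headed by 'asked'; c-commands the reflexive within its binding domain — allowed (Principle A).
— David: second object of the clause headed by 'asked'; does not c-command the reflexive — cannot bind it (Principle A).
— Paul: possessor inside the subject DP of the matrix clause; does not c-command the reflexive — cannot bind it (Principle A).
— Paul's accountant: subject of the matrix clause; c-commands the reflexive but lies outside its binding domain — cannot bind it (Principle A).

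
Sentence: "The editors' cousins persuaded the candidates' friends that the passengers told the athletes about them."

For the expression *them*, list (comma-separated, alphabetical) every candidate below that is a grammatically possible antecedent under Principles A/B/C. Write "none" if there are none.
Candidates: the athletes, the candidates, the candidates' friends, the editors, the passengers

*them* is a pronoun; Principle B requires it to be free in its binding domain — the clause headed by 'told'.
— the athletes: object of the clause headed by 'told'; c-commands the pronoun within its binding domain — blocked (Principle B).
— the candidates: possessor inside the object DP of the matrix clause; does not c-command the pronoun — Principle B does not apply; allowed.
— the candidates' friends: object of the matrix clause; c-commands the pronoun but lies outside its binding domain — allowed.
— the editors: possessor inside the subject DP of the matrix clause; does not c-command the pronoun — Principle B does not apply; allowed.
— the passengers: subject of the clause headed by 'told'; c-commands the pronoun within its binding domain — blocked (Principle B).

the candidates, the candidates' friends, the editors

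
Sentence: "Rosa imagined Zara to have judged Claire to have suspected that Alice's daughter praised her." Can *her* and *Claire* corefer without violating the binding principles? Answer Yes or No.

*Claire* is an R-expression; Principle C requires it to be free (not bound by any c-commanding expression).
— her: object of the clause headed by 'praised'; the pronoun does not c-command the R-expression — coreference allowed.

Yes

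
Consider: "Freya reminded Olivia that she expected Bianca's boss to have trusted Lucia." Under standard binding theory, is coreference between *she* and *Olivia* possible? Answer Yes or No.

Yes

*Olivia* is an R-expression; Principle C requires it to be free (not bound by any c-commanding expression).
— she: subject of the clause headed by 'expected'; the pronoun does not c-command the R-expression — coreference allowed.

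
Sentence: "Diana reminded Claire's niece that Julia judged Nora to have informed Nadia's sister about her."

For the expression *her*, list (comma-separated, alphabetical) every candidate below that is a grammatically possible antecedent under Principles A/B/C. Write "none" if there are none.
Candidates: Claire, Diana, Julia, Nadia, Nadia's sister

Claire, Diana, Julia, Nadia

*her* is a pronoun; Principle B requires it to be free in its binding domain — the clause headed by 'informed'.
— Claire: possessor inside the object DP of the matrix clause; does not c-command the pronoun — Principle B does not apply; allowed.
— Diana: subject of the matrix clause; c-commands the pronoun but lies outside its binding domain — allowed.
— Julia: subject of the clause headed by 'judged'; c-commands the pronoun but lies outside its binding domain — allowed.
— Nadia: possessor inside the object DP of the clause headed by 'informed'; does not c-command the pronoun — Principle B does not apply; allowed.
— Nadia's sister: object of the clause headed by 'informed'; c-commands the pronoun within its binding domain — blocked (Principle B).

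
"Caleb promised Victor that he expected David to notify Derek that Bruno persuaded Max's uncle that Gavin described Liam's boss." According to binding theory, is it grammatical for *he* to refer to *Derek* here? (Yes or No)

*Derek* is an R-expression; Principle C requires it to be free (not bound by any c-commanding expression).
— he: subject of the clause headed by 'expected'; the pronoun c-commands the R-expression — coreference blocked (Principle C).

No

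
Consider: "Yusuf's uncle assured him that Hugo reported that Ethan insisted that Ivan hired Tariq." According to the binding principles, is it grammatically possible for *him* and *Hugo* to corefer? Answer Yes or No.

*him* is a pronoun; Principle B requires it to be free in its binding domain — the matrix clause.
— Hugo: subject of the clause headed by 'reported'; is c-commanded by the pronoun; coreference would bind this R-expression — blocked (Principle C).

No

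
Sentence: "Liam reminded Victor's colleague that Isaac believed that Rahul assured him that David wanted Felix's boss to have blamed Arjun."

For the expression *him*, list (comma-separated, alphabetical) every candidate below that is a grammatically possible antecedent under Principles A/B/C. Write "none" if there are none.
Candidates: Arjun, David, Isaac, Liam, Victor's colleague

Isaac, Liam, Victor's colleague

*him* is a pronoun; Principle B requires it to be free in its binding domain — the clause headed by 'assured'.
— Arjun: object of the clause headed by 'blamed'; is c-commanded by the pronoun; coreference would bind this R-expression — blocked (Principle C).
— David: subject of the clause headed by 'wanted'; is c-commanded by the pronoun; coreference would bind this R-expression — blocked (Principle C).
— Isaac: subject of the clause headed by 'believed'; c-commands the pronoun but lies outside its binding domain — allowed.
— Liam: subject of the matrix clause; c-commands the pronoun but lies outside its binding domain — allowed.
— Victor's colleague: object of the matrix clause; c-commands the pronoun but lies outside its binding domain — allowed.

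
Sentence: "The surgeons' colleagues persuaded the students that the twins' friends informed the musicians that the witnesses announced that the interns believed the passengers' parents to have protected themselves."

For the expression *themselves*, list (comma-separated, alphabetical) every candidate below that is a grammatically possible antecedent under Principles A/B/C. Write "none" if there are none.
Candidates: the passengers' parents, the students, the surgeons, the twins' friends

*themselves* is a reflexive; Principle A requires it to be bound within its binding domain — the clause headed by 'protected'.
— the passengers' parents: subject of the clause headed by 'protected'; c-commands the reflexive within its binding domain — allowed (Principle A).
— the students: object of the matrix clause; c-commands the reflexive but lies outside its binding domain — cannot bind it (Principle A).
— the surgeons: possessor inside the subject DP of the matrix clause; does not c-command the reflexive — cannot bind it (Principle A).
— the twins' friends: subject of the clause headed by 'informed'; c-commands the reflexive but lies outside its binding domain — cannot bind it (Principle A).

the passengers' parents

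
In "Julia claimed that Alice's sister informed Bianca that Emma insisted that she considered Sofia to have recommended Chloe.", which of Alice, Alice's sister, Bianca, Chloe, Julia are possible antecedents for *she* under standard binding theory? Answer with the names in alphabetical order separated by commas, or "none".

*she* is a pronoun; Principle B requires it to be free in its binding domain — the clause headed by 'considered'.
— Alice: possessor inside the subject DP of the clause headed by 'informed'; does not c-command the pronoun — Principle B does not apply; allowed.
— Alice's sister: subject of the clause headed by 'informed'; c-commands the pronoun but lies outside its binding domain — allowed.
— Bianca: object of the clause headed by 'informed'; c-commands the pronoun but lies outside its binding domain — allowed.
— Chloe: object of the clause headed by 'recommended'; is c-commanded by the pronoun; coreference would bind this R-expression — blocked (Principle C).
— Julia: subject of the matrix clause; c-commands the pronoun but lies outside its binding domain — allowed.

Alice, Alice's sister, Bianca, Julia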